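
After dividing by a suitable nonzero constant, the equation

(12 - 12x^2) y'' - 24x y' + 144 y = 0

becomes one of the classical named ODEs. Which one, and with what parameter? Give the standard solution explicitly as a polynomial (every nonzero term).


All three coefficients share the factor 12; dividing through by 12 gives  (1 - x^2) y'' - 2x y' + 12 y = 0.
This matches the Legendre equation (1 - x^2) y'' - 2x y' + n(n+1) y = 0 (note the -2x y' term) with n(n+1) = 12, so n = 3; the polynomial solution is P_3(x).
With y = sum_k a_k x^k, matching x^k gives (k+2)(k+1) a_{k+2} = [k(k+1) - n(n+1)] a_k = (k - 3)(k + 4) a_k. The right side vanishes at k = 3, so the series with the parity of 3 terminates at degree 3.
Standard normalization (P_n(1) = 1): leading coefficient (2n)!/(2^n (n!)^2) = 720/(8*36) = 5/2, so a_3 = 5/2. Work downward with a_k = (k+1)(k+2) a_{k+2} / ((k - 3)(k + 4)):
  a_1 = (2)(3)(5/2) / ((1 - 3)(1 + 4)) = 15/(-10) = -3/2
Hence P_3(x) = 5 x^3/2 - 3 x/2.

P_3(x); series = 5 x^3/2 - 3 x/2


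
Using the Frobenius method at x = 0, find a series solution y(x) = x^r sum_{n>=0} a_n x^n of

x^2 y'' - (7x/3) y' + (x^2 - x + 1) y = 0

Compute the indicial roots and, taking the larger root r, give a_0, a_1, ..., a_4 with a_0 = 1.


Write in Frobenius form y'' + (p(x)/x) y' + (q(x)/x^2) y = 0:
  p(x) = -7/3,  q(x) = x^2 - x + 1.
Indicial equation: r(r-1) + (-7/3) r + (1) = 0 -> roots r_1 = 3, r_2 = 1/3.
Take r = r_1 = 3. Let y(x) = x^r sum_{n>=0} a_n x^n with a_0 = 1.
Substitute y = x^r sum a_n x^n and match x^{r+n}. The recurrence is
  D(n) a_n - 1 a_{n-1} + 1 a_{n-2} = 0,  where D(n) = (r+n)(r+n-1) + (-7/3)(r+n) + (1).
  a_n = [1 a_{n-1} - 1 a_{n-2}] / D(n).
Since the indicial polynomial factors as (r - r_1)(r - r_2), D(n) = (r_1 + n - r_1)(r_1 + n - r_2) = n(n + 8/3).
Evaluating step by step (a_0 = 1):
  n = 1: D(1) = 1(1 + 8/3) = 11/3; numerator = 1(1) = 1; a_1 = (1)/(11/3) = 3/11
  n = 2: D(2) = 2(2 + 8/3) = 28/3; numerator = 1(3/11) - 1(1) = -8/11; a_2 = (-8/11)/(28/3) = -6/77
  n = 3: D(3) = 3(3 + 8/3) = 17; numerator = 1(-6/77) - 1(3/11) = -27/77; a_3 = (-27/77)/(17) = -27/1309
  n = 4: D(4) = 4(4 + 8/3) = 80/3; numerator = 1(-27/1309) - 1(-6/77) = 75/1309; a_4 = (75/1309)/(80/3) = 45/20944

r = 3; a_0 = 1; a_1 = 3/11; a_2 = -6/77; a_3 = -27/1309; a_4 = 45/20944


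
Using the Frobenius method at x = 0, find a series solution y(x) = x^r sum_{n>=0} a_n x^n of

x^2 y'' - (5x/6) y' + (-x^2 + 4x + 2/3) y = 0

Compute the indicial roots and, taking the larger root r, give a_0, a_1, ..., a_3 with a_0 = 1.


Write in Frobenius form y'' + (p(x)/x) y' + (q(x)/x^2) y = 0:
  p(x) = -5/6,  q(x) = -x^2 + 4x + 2/3.
Indicial equation: r(r-1) + (-5/6) r + (2/3) = 0 -> roots r_1 = 4/3, r_2 = 1/2.
Take r = r_1 = 4/3. Let y(x) = x^r sum_{n>=0} a_n x^n with a_0 = 1.
Substitute y = x^r sum a_n x^n and match x^{r+n}. The recurrence is
  D(n) a_n + 4 a_{n-1} - 1 a_{n-2} = 0,  where D(n) = (r+n)(r+n-1) + (-5/6)(r+n) + (2/3).
  a_n = [-4 a_{n-1} + 1 a_{n-2}] / D(n).
Since the indicial polynomial factors as (r - r_1)(r - r_2), D(n) = (r_1 + n - r_1)(r_1 + n - r_2) = n(n + 5/6).
Evaluating step by step (a_0 = 1):
  n = 1: D(1) = 1(1 + 5/6) = 11/6; numerator = -4(1) = -4; a_1 = (-4)/(11/6) = -24/11
  n = 2: D(2) = 2(2 + 5/6) = 17/3; numerator = -4(-24/11) + 1(1) = 107/11; a_2 = (107/11)/(17/3) = 321/187
  n = 3: D(3) = 3(3 + 5/6) = 23/2; numerator = -4(321/187) + 1(-24/11) = -1692/187; a_3 = (-1692/187)/(23/2) = -3384/4301

r = 4/3; a_0 = 1; a_1 = -24/11; a_2 = 321/187; a_3 = -3384/4301


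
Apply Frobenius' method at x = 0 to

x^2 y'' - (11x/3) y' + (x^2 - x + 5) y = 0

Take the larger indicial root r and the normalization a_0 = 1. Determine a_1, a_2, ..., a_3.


Write in Frobenius form y'' + (p(x)/x) y' + (q(x)/x^2) y = 0:
  p(x) = -11/3,  q(x) = x^2 - x + 5.
Indicial equation: r(r-1) + (-11/3) r + (5) = 0 -> roots r_1 = 3, r_2 = 5/3.
Take r = r_1 = 3. Let y(x) = x^r sum_{n>=0} a_n x^n with a_0 = 1.
Substitute y = x^r sum a_n x^n and match x^{r+n}. The recurrence is
  D(n) a_n - 1 a_{n-1} + 1 a_{n-2} = 0,  where D(n) = (r+n)(r+n-1) + (-11/3)(r+n) + (5).
  a_n = [1 a_{n-1} - 1 a_{n-2}] / D(n).
Since the indicial polynomial factors as (r - r_1)(r - r_2), D(n) = (r_1 + n - r_1)(r_1 + n - r_2) = n(n + 4/3).
Evaluating step by step (a_0 = 1):
  n = 1: D(1) = 1(1 + 4/3) = 7/3; numerator = 1(1) = 1; a_1 = (1)/(7/3) = 3/7
  n = 2: D(2) = 2(2 + 4/3) = 20/3; numerator = 1(3/7) - 1(1) = -4/7; a_2 = (-4/7)/(20/3) = -3/35
  n = 3: D(3) = 3(3 + 4/3) = 13; numerator = 1(-3/35) - 1(3/7) = -18/35; a_3 = (-18/35)/(13) = -18/455

r = 3; a_0 = 1; a_1 = 3/7; a_2 = -3/35; a_3 = -18/455


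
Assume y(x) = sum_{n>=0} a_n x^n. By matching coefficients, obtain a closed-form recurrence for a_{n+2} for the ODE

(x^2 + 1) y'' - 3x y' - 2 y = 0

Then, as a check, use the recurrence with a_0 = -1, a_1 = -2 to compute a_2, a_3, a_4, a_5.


Substitute y = sum_n a_n x^n.
(1 + 1 x^2) y'' contributes (n+2)(n+1) a_{n+2} + n(n-1) a_n at x^n.
-3 x y'(x) contributes -3 n a_n at x^n.
-2 y(x) contributes -2 a_n at x^n.
Matching x^n: (n+2)(n+1) a_{n+2} + (n(n-1) - 3 n - 2) a_n = 0.
Thus a_{n+2} = (-n(n-1) + 3 n + 2) / ((n+1)(n+2)) * a_n.

Check with a_0 = -1, a_1 = -2 (apply the recurrence for n = 0, 1, 2, 3): a_0 = -1, a_1 = -2, a_2 = -1, a_3 = -5/3, a_4 = -1/2, a_5 = -5/12.

a_(n+2) = (-n(n-1) + 3 n + 2) / ((n+1)(n+2)) * a_n; check: a_0 = -1, a_1 = -2, a_2 = -1, a_3 = -5/3, a_4 = -1/2, a_5 = -5/12


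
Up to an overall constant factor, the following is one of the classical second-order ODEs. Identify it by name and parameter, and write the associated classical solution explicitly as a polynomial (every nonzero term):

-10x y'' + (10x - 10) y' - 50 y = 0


All three coefficients share the factor -10; dividing through by -10 gives  x y'' + (1 - x) y' + 5 y = 0.
This matches the Laguerre equation x y'' + (1 - x) y' + n y = 0 with n = 5; the polynomial solution is L_5(x).
With y = sum_k a_k x^k, matching x^k gives (k+1)k a_{k+1} + (k+1) a_{k+1} - k a_k + n a_k = 0, i.e. (k+1)^2 a_{k+1} = (k - n) a_k = (k - 5) a_k. The right side vanishes at k = 5, so the series terminates at degree 5.
Standard normalization L_n(0) = 1 gives a_0 = 1. Work upward with a_{k+1} = (k - 5) a_k / (k+1)^2:
  a_1 = (0 - 5)(1) / 1^2 = -5/1 = -5
  a_2 = (1 - 5)(-5) / 2^2 = 20/4 = 5
  a_3 = (2 - 5)(5) / 3^2 = -15/9 = -5/3
  a_4 = (3 - 5)(-5/3) / 4^2 = (10/3)/16 = 5/24
  a_5 = (4 - 5)(5/24) / 5^2 = (-5/24)/25 = -1/120
Hence L_5(x) = -x^5/120 + 5 x^4/24 - 5 x^3/3 + 5 x^2 - 5 x + 1.

L_5(x); series = -x^5/120 + 5 x^4/24 - 5 x^3/3 + 5 x^2 - 5 x + 1


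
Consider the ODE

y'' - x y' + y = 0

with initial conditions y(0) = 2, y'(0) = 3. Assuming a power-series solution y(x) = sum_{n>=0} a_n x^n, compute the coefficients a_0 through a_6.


Ansatz: y(x) = sum_{n>=0} a_n x^n, so y'(x) = sum_{n>=1} n a_n x^(n-1) and y''(x) = sum_{n>=2} n(n-1) a_n x^(n-2).
Substitute into P(x) y'' + Q(x) y' + R(x) y = 0 with P(x) = 1, Q(x) = -x, R(x) = 1, and match powers of x.
Initial conditions: a_0 = 2, a_1 = 3.
Setting the coefficient of each power of x to zero and solving order by order (substituting the coefficients already found):
  x^0: 2 a_2 + a_0 = 0  ->  2 a_2 = -a_0 = -2  ->  a_2 = -1
  x^1: 6 a_3 = 0  ->  a_3 = 0
  x^2: 12 a_4 - a_2 = 0  ->  12 a_4 = a_2 = -1  ->  a_4 = -1/12
  x^3: 20 a_5 - 2 a_3 = 0  ->  20 a_5 = 2 a_3 = 0  ->  a_5 = 0
  x^4: 30 a_6 - 3 a_4 = 0  ->  30 a_6 = 3 a_4 = -1/4  ->  a_6 = -1/120
Truncated series: y(x) = 2 + 3 x - x^2 - (1/12) x^4 - (1/120) x^6 + O(x^7).

a_0 = 2; a_1 = 3; a_2 = -1; a_3 = 0; a_4 = -1/12; a_5 = 0; a_6 = -1/120


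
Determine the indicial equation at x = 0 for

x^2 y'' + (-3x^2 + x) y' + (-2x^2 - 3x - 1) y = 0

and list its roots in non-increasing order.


Divide by x^2 to reach normal form y'' + P_1(x) y' + P_2(x) y = 0 with P_1(x) = -3 + 1/x and P_2(x) = -2 - 3/x - 1/x^2.
x = 0 is a singular point because the y'-coefficient -3 + 1/x has a pole at x = 0 and the y-coefficient -2 - 3/x - 1/x^2 has a pole at x = 0.
It is a regular singular point because x P_1(x) = p(x) = 1 - 3x and x^2 P_2(x) = q(x) = -2x^2 - 3x - 1 are polynomials, hence analytic at x = 0.
p(0) = 1,  q(0) = -1.
Indicial equation: r(r-1) + p(0) r + q(0) = 0, i.e. r^2 + (p(0) - 1) r + q(0) = 0, i.e. r^2 - 1 = 0.
Discriminant: (0)^2 - 4(-1) = 4, so r = (0 ± 2)/2.
Solving: r_1 = 1, r_2 = -1.

indicial: r^2 - 1 = 0; roots r_1 = 1, r_2 = -1


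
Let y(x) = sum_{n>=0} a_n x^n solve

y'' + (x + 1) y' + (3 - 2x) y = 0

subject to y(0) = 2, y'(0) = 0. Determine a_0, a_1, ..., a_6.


Ansatz: y(x) = sum_{n>=0} a_n x^n, so y'(x) = sum_{n>=1} n a_n x^(n-1) and y''(x) = sum_{n>=2} n(n-1) a_n x^(n-2).
Substitute into P(x) y'' + Q(x) y' + R(x) y = 0 with P(x) = 1, Q(x) = x + 1, R(x) = 3 - 2x, and match powers of x.
Initial conditions: a_0 = 2, a_1 = 0.
Setting the coefficient of each power of x to zero and solving order by order (substituting the coefficients already found):
  x^0: 2 a_2 + a_1 + 3 a_0 = 0  ->  2 a_2 = -a_1 - 3 a_0 = -6  ->  a_2 = -3
  x^1: 6 a_3 + 2 a_2 + 4 a_1 - 2 a_0 = 0  ->  6 a_3 = -2 a_2 - 4 a_1 + 2 a_0 = 10  ->  a_3 = 5/3
  x^2: 12 a_4 + 3 a_3 + 5 a_2 - 2 a_1 = 0  ->  12 a_4 = -3 a_3 - 5 a_2 + 2 a_1 = 10  ->  a_4 = 5/6
  x^3: 20 a_5 + 4 a_4 + 6 a_3 - 2 a_2 = 0  ->  20 a_5 = -4 a_4 - 6 a_3 + 2 a_2 = -58/3  ->  a_5 = -29/30
  x^4: 30 a_6 + 5 a_5 + 7 a_4 - 2 a_3 = 0  ->  30 a_6 = -5 a_5 - 7 a_4 + 2 a_3 = 7/3  ->  a_6 = 7/90
Truncated series: y(x) = 2 - 3 x^2 + (5/3) x^3 + (5/6) x^4 - (29/30) x^5 + (7/90) x^6 + O(x^7).

a_0 = 2; a_1 = 0; a_2 = -3; a_3 = 5/3; a_4 = 5/6; a_5 = -29/30; a_6 = 7/90


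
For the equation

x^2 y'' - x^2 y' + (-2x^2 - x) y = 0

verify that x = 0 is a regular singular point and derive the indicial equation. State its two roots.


Divide by x^2 to reach normal form y'' + P_1(x) y' + P_2(x) y = 0 with P_1(x) = -1 and P_2(x) = -2 - 1/x.
x = 0 is a singular point because the y-coefficient -2 - 1/x has a pole at x = 0.
It is a regular singular point because x P_1(x) = p(x) = -x and x^2 P_2(x) = q(x) = -2x^2 - x are polynomials, hence analytic at x = 0.
p(0) = 0,  q(0) = 0.
Indicial equation: r(r-1) + p(0) r + q(0) = 0, i.e. r^2 + (p(0) - 1) r + q(0) = 0, i.e. r^2 - 1 r = 0.
Discriminant: (-1)^2 - 4(0) = 1, so r = (1 ± 1)/2.
Solving: r_1 = 1, r_2 = 0.

indicial: r^2 - 1 r = 0; roots r_1 = 1, r_2 = 0


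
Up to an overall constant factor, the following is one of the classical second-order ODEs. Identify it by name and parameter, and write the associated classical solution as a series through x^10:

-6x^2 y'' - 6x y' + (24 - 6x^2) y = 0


All three coefficients share the factor -6; dividing through by -6 gives  x^2 y'' + x y' + (x^2 - 4) y = 0.
This matches the Bessel equation x^2 y'' + x y' + (x^2 - nu^2) y = 0 with nu^2 = 4, so nu = 2; the solution bounded at x = 0 is J_2(x).
Frobenius at x = 0: indicial roots ±nu; for r = nu the recurrence k(k + 2nu) c_k = -c_{k-2} gives the standard series J_nu(x) = sum_{k>=0} (-1)^k / (k! (k+nu)!) (x/2)^(2k+nu). Evaluate the first 5 terms:
  k = 0: (-1)^0 / (0! * 2! * 2^2) x^2 = 1/(1*2*4) x^2 = (1/8) x^2
  k = 1: (-1)^1 / (1! * 3! * 2^4) x^4 = -1/(1*6*16) x^4 = (-1/96) x^4
  k = 2: (-1)^2 / (2! * 4! * 2^6) x^6 = 1/(2*24*64) x^6 = (1/3072) x^6
  k = 3: (-1)^3 / (3! * 5! * 2^8) x^8 = -1/(6*120*256) x^8 = (-1/184320) x^8
  k = 4: (-1)^4 / (4! * 6! * 2^10) x^10 = 1/(24*720*1024) x^10 = (1/17694720) x^10
Hence J_2(x) = x^10/17694720 - x^8/184320 + x^6/3072 - x^4/96 + x^2/8 + ....

J_2(x); series = x^10/17694720 - x^8/184320 + x^6/3072 - x^4/96 + x^2/8


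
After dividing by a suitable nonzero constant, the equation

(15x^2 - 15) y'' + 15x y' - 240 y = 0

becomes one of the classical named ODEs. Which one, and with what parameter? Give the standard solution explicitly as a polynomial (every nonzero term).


All three coefficients share the factor -15; dividing through by -15 gives  (1 - x^2) y'' - x y' + 16 y = 0.
This matches the Chebyshev equation (1 - x^2) y'' - x y' + n^2 y = 0 (note the -x y' term, not -2x y') with n^2 = 16, so n = 4; the polynomial solution is T_4(x).
With y = sum_k a_k x^k, matching x^k gives (k+2)(k+1) a_{k+2} = (k^2 - n^2) a_k = (k - 4)(k + 4) a_k. The right side vanishes at k = 4, so the series with the parity of 4 terminates at degree 4.
Standard normalization: leading coefficient of T_n is 2^(n-1), so a_4 = 2^3 = 8. Work downward with a_k = (k+1)(k+2) a_{k+2} / ((k - 4)(k + 4)):
  a_2 = (3)(4)(8) / ((2 - 4)(2 + 4)) = 96/(-12) = -8
  a_0 = (1)(2)(-8) / ((0 - 4)(0 + 4)) = -16/(-16) = 1
Hence T_4(x) = 8 x^4 - 8 x^2 + 1.

T_4(x); series = 8 x^4 - 8 x^2 + 1


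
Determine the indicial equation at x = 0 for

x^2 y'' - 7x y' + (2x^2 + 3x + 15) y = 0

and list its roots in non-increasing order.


Divide by x^2 to reach normal form y'' + P_1(x) y' + P_2(x) y = 0 with P_1(x) = -7/x and P_2(x) = 2 + 3/x + 15/x^2.
x = 0 is a singular point because the y'-coefficient -7/x has a pole at x = 0 and the y-coefficient 2 + 3/x + 15/x^2 has a pole at x = 0.
It is a regular singular point because x P_1(x) = p(x) = -7 and x^2 P_2(x) = q(x) = 2x^2 + 3x + 15 are polynomials, hence analytic at x = 0.
p(0) = -7,  q(0) = 15.
Indicial equation: r(r-1) + p(0) r + q(0) = 0, i.e. r^2 + (p(0) - 1) r + q(0) = 0, i.e. r^2 - 8 r + 15 = 0.
Discriminant: (-8)^2 - 4(15) = 4, so r = (8 ± 2)/2.
Solving: r_1 = 5, r_2 = 3.

indicial: r^2 - 8 r + 15 = 0; roots r_1 = 5, r_2 = 3


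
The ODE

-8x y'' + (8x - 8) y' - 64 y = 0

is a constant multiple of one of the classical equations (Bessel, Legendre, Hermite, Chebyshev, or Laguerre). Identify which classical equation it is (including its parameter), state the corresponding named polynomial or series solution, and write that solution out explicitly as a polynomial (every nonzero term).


All three coefficients share the factor -8; dividing through by -8 gives  x y'' + (1 - x) y' + 8 y = 0.
This matches the Laguerre equation x y'' + (1 - x) y' + n y = 0 with n = 8; the polynomial solution is L_8(x).
With y = sum_k a_k x^k, matching x^k gives (k+1)k a_{k+1} + (k+1) a_{k+1} - k a_k + n a_k = 0, i.e. (k+1)^2 a_{k+1} = (k - n) a_k = (k - 8) a_k. The right side vanishes at k = 8, so the series terminates at degree 8.
Standard normalization L_n(0) = 1 gives a_0 = 1. Work upward with a_{k+1} = (k - 8) a_k / (k+1)^2:
  a_1 = (0 - 8)(1) / 1^2 = -8/1 = -8
  a_2 = (1 - 8)(-8) / 2^2 = 56/4 = 14
  a_3 = (2 - 8)(14) / 3^2 = -84/9 = -28/3
  a_4 = (3 - 8)(-28/3) / 4^2 = (140/3)/16 = 35/12
  a_5 = (4 - 8)(35/12) / 5^2 = (-35/3)/25 = -7/15
  a_6 = (5 - 8)(-7/15) / 6^2 = (7/5)/36 = 7/180
  a_7 = (6 - 8)(7/180) / 7^2 = (-7/90)/49 = -1/630
  a_8 = (7 - 8)(-1/630) / 8^2 = (1/630)/64 = 1/40320
Hence L_8(x) = x^8/40320 - x^7/630 + 7 x^6/180 - 7 x^5/15 + 35 x^4/12 - 28 x^3/3 + 14 x^2 - 8 x + 1.

L_8(x); series = x^8/40320 - x^7/630 + 7 x^6/180 - 7 x^5/15 + 35 x^4/12 - 28 x^3/3 + 14 x^2 - 8 x + 1


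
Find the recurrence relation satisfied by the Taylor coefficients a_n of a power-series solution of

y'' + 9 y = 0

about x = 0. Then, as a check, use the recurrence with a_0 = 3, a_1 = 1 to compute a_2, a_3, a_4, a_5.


Substitute y = sum_n a_n x^n into y'' + (const) y = 0.
y''(x) = sum_{n>=0} (n+2)(n+1) a_{n+2} x^n.
The ODE becomes sum_n [(n+2)(n+1) a_{n+2} + 9 a_n] x^n = 0.
Setting each coefficient to zero gives the recurrence:
  (n+2)(n+1) a_{n+2} + 9 a_n = 0,
  a_{n+2} = -9 / ((n+1)(n+2)) a_n.

Check with a_0 = 3, a_1 = 1 (apply the recurrence for n = 0, 1, 2, 3): a_0 = 3, a_1 = 1, a_2 = -27/2, a_3 = -3/2, a_4 = 81/8, a_5 = 27/40.

a_{n+2} = -9/((n+1)(n+2)) * a_n; check: a_0 = 3, a_1 = 1, a_2 = -27/2, a_3 = -3/2, a_4 = 81/8, a_5 = 27/40


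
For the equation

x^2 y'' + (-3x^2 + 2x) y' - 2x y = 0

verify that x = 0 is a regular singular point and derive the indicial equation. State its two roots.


Divide by x^2 to reach normal form y'' + P_1(x) y' + P_2(x) y = 0 with P_1(x) = -3 + 2/x and P_2(x) = -2/x.
x = 0 is a singular point because the y'-coefficient -3 + 2/x has a pole at x = 0 and the y-coefficient -2/x has a pole at x = 0.
It is a regular singular point because x P_1(x) = p(x) = 2 - 3x and x^2 P_2(x) = q(x) = -2x are polynomials, hence analytic at x = 0.
p(0) = 2,  q(0) = 0.
Indicial equation: r(r-1) + p(0) r + q(0) = 0, i.e. r^2 + (p(0) - 1) r + q(0) = 0, i.e. r^2 + 1 r = 0.
Discriminant: (1)^2 - 4(0) = 1, so r = (-1 ± 1)/2.
Solving: r_1 = 0, r_2 = -1.

indicial: r^2 + 1 r = 0; roots r_1 = 0, r_2 = -1


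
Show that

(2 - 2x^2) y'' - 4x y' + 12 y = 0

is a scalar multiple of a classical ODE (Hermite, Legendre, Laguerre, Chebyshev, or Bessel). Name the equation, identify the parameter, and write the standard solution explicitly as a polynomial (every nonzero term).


All three coefficients share the factor 2; dividing through by 2 gives  (1 - x^2) y'' - 2x y' + 6 y = 0.
This matches the Legendre equation (1 - x^2) y'' - 2x y' + n(n+1) y = 0 (note the -2x y' term) with n(n+1) = 6, so n = 2; the polynomial solution is P_2(x).
With y = sum_k a_k x^k, matching x^k gives (k+2)(k+1) a_{k+2} = [k(k+1) - n(n+1)] a_k = (k - 2)(k + 3) a_k. The right side vanishes at k = 2, so the series with the parity of 2 terminates at degree 2.
Standard normalization (P_n(1) = 1): leading coefficient (2n)!/(2^n (n!)^2) = 24/(4*4) = 3/2, so a_2 = 3/2. Work downward with a_k = (k+1)(k+2) a_{k+2} / ((k - 2)(k + 3)):
  a_0 = (1)(2)(3/2) / ((0 - 2)(0 + 3)) = 3/(-6) = -1/2
Hence P_2(x) = 3 x^2/2 - 1/2.

P_2(x); series = 3 x^2/2 - 1/2


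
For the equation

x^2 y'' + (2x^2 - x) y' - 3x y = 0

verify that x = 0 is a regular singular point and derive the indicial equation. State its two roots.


Divide by x^2 to reach normal form y'' + P_1(x) y' + P_2(x) y = 0 with P_1(x) = 2 - 1/x and P_2(x) = -3/x.
x = 0 is a singular point because the y'-coefficient 2 - 1/x has a pole at x = 0 and the y-coefficient -3/x has a pole at x = 0.
It is a regular singular point because x P_1(x) = p(x) = 2x - 1 and x^2 P_2(x) = q(x) = -3x are polynomials, hence analytic at x = 0.
p(0) = -1,  q(0) = 0.
Indicial equation: r(r-1) + p(0) r + q(0) = 0, i.e. r^2 + (p(0) - 1) r + q(0) = 0, i.e. r^2 - 2 r = 0.
Discriminant: (-2)^2 - 4(0) = 4, so r = (2 ± 2)/2.
Solving: r_1 = 2, r_2 = 0.

indicial: r^2 - 2 r = 0; roots r_1 = 2, r_2 = 0


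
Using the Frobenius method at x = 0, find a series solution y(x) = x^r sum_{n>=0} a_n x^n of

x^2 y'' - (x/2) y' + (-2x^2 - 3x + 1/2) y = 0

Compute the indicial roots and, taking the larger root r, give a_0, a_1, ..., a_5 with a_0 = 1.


Write in Frobenius form y'' + (p(x)/x) y' + (q(x)/x^2) y = 0:
  p(x) = -1/2,  q(x) = -2x^2 - 3x + 1/2.
Indicial equation: r(r-1) + (-1/2) r + (1/2) = 0 -> roots r_1 = 1, r_2 = 1/2.
Take r = r_1 = 1. Let y(x) = x^r sum_{n>=0} a_n x^n with a_0 = 1.
Substitute y = x^r sum a_n x^n and match x^{r+n}. The recurrence is
  D(n) a_n - 3 a_{n-1} - 2 a_{n-2} = 0,  where D(n) = (r+n)(r+n-1) + (-1/2)(r+n) + (1/2).
  a_n = [3 a_{n-1} + 2 a_{n-2}] / D(n).
Since the indicial polynomial factors as (r - r_1)(r - r_2), D(n) = (r_1 + n - r_1)(r_1 + n - r_2) = n(n + 1/2).
Evaluating step by step (a_0 = 1):
  n = 1: D(1) = 1(1 + 1/2) = 3/2; numerator = 3(1) = 3; a_1 = (3)/(3/2) = 2
  n = 2: D(2) = 2(2 + 1/2) = 5; numerator = 3(2) + 2(1) = 8; a_2 = (8)/(5) = 8/5
  n = 3: D(3) = 3(3 + 1/2) = 21/2; numerator = 3(8/5) + 2(2) = 44/5; a_3 = (44/5)/(21/2) = 88/105
  n = 4: D(4) = 4(4 + 1/2) = 18; numerator = 3(88/105) + 2(8/5) = 40/7; a_4 = (40/7)/(18) = 20/63
  n = 5: D(5) = 5(5 + 1/2) = 55/2; numerator = 3(20/63) + 2(88/105) = 92/35; a_5 = (92/35)/(55/2) = 184/1925

r = 1; a_0 = 1; a_1 = 2; a_2 = 8/5; a_3 = 88/105; a_4 = 20/63; a_5 = 184/1925


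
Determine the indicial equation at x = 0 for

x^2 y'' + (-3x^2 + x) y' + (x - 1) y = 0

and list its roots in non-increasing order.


Divide by x^2 to reach normal form y'' + P_1(x) y' + P_2(x) y = 0 with P_1(x) = -3 + 1/x and P_2(x) = 1/x - 1/x^2.
x = 0 is a singular point because the y'-coefficient -3 + 1/x has a pole at x = 0 and the y-coefficient 1/x - 1/x^2 has a pole at x = 0.
It is a regular singular point because x P_1(x) = p(x) = 1 - 3x and x^2 P_2(x) = q(x) = x - 1 are polynomials, hence analytic at x = 0.
p(0) = 1,  q(0) = -1.
Indicial equation: r(r-1) + p(0) r + q(0) = 0, i.e. r^2 + (p(0) - 1) r + q(0) = 0, i.e. r^2 - 1 = 0.
Discriminant: (0)^2 - 4(-1) = 4, so r = (0 ± 2)/2.
Solving: r_1 = 1, r_2 = -1.

indicial: r^2 - 1 = 0; roots r_1 = 1, r_2 = -1


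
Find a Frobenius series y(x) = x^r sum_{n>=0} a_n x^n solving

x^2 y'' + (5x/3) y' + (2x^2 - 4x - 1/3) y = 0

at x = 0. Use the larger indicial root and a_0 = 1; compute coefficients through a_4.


Write in Frobenius form y'' + (p(x)/x) y' + (q(x)/x^2) y = 0:
  p(x) = 5/3,  q(x) = 2x^2 - 4x - 1/3.
Indicial equation: r(r-1) + (5/3) r + (-1/3) = 0 -> roots r_1 = 1/3, r_2 = -1.
Take r = r_1 = 1/3. Let y(x) = x^r sum_{n>=0} a_n x^n with a_0 = 1.
Substitute y = x^r sum a_n x^n and match x^{r+n}. The recurrence is
  D(n) a_n - 4 a_{n-1} + 2 a_{n-2} = 0,  where D(n) = (r+n)(r+n-1) + (5/3)(r+n) + (-1/3).
  a_n = [4 a_{n-1} - 2 a_{n-2}] / D(n).
Since the indicial polynomial factors as (r - r_1)(r - r_2), D(n) = (r_1 + n - r_1)(r_1 + n - r_2) = n(n + 4/3).
Evaluating step by step (a_0 = 1):
  n = 1: D(1) = 1(1 + 4/3) = 7/3; numerator = 4(1) = 4; a_1 = (4)/(7/3) = 12/7
  n = 2: D(2) = 2(2 + 4/3) = 20/3; numerator = 4(12/7) - 2(1) = 34/7; a_2 = (34/7)/(20/3) = 51/70
  n = 3: D(3) = 3(3 + 4/3) = 13; numerator = 4(51/70) - 2(12/7) = -18/35; a_3 = (-18/35)/(13) = -18/455
  n = 4: D(4) = 4(4 + 4/3) = 64/3; numerator = 4(-18/455) - 2(51/70) = -21/13; a_4 = (-21/13)/(64/3) = -63/832

r = 1/3; a_0 = 1; a_1 = 12/7; a_2 = 51/70; a_3 = -18/455; a_4 = -63/832


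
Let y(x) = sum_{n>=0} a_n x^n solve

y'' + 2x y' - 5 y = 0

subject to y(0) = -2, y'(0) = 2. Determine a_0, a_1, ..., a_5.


Ansatz: y(x) = sum_{n>=0} a_n x^n, so y'(x) = sum_{n>=1} n a_n x^(n-1) and y''(x) = sum_{n>=2} n(n-1) a_n x^(n-2).
Substitute into P(x) y'' + Q(x) y' + R(x) y = 0 with P(x) = 1, Q(x) = 2x, R(x) = -5, and match powers of x.
Initial conditions: a_0 = -2, a_1 = 2.
Setting the coefficient of each power of x to zero and solving order by order (substituting the coefficients already found):
  x^0: 2 a_2 - 5 a_0 = 0  ->  2 a_2 = 5 a_0 = -10  ->  a_2 = -5
  x^1: 6 a_3 - 3 a_1 = 0  ->  6 a_3 = 3 a_1 = 6  ->  a_3 = 1
  x^2: 12 a_4 - a_2 = 0  ->  12 a_4 = a_2 = -5  ->  a_4 = -5/12
  x^3: 20 a_5 + a_3 = 0  ->  20 a_5 = -a_3 = -1  ->  a_5 = -1/20
Truncated series: y(x) = -2 + 2 x - 5 x^2 + x^3 - (5/12) x^4 - (1/20) x^5 + O(x^6).

a_0 = -2; a_1 = 2; a_2 = -5; a_3 = 1; a_4 = -5/12; a_5 = -1/20


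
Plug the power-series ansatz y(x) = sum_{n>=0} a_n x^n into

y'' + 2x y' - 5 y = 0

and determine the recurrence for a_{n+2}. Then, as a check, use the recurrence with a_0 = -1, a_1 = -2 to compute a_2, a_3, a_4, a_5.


Substitute y = sum_n a_n x^n.
y''(x) has coefficient (n+2)(n+1) a_{n+2} at x^n;
2 x y'(x) has coefficient 2 n a_n at x^n (shift);
-5 y(x) has coefficient -5 a_n at x^n.
Matching x^n: (n+2)(n+1) a_{n+2} + (2n - 5) a_n = 0.
Thus a_{n+2} = (-2n + 5) / ((n+1)(n+2)) * a_n.

Check with a_0 = -1, a_1 = -2 (apply the recurrence for n = 0, 1, 2, 3): a_0 = -1, a_1 = -2, a_2 = -5/2, a_3 = -1, a_4 = -5/24, a_5 = 1/20.

a_(n+2) = (-2n + 5) / ((n+1)(n+2)) * a_n; check: a_0 = -1, a_1 = -2, a_2 = -5/2, a_3 = -1, a_4 = -5/24, a_5 = 1/20


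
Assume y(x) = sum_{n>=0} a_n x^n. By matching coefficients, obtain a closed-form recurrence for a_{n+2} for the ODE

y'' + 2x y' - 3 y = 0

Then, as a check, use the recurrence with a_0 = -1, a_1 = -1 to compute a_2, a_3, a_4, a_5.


Substitute y = sum_n a_n x^n.
y''(x) has coefficient (n+2)(n+1) a_{n+2} at x^n;
2 x y'(x) has coefficient 2 n a_n at x^n (shift);
-3 y(x) has coefficient -3 a_n at x^n.
Matching x^n: (n+2)(n+1) a_{n+2} + (2n - 3) a_n = 0.
Thus a_{n+2} = (-2n + 3) / ((n+1)(n+2)) * a_n.

Check with a_0 = -1, a_1 = -1 (apply the recurrence for n = 0, 1, 2, 3): a_0 = -1, a_1 = -1, a_2 = -3/2, a_3 = -1/6, a_4 = 1/8, a_5 = 1/40.

a_(n+2) = (-2n + 3) / ((n+1)(n+2)) * a_n; check: a_0 = -1, a_1 = -1, a_2 = -3/2, a_3 = -1/6, a_4 = 1/8, a_5 = 1/40


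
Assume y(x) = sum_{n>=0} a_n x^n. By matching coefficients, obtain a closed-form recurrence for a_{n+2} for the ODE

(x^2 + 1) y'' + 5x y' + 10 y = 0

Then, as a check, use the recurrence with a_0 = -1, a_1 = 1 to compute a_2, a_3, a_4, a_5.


Substitute y = sum_n a_n x^n.
(1 + 1 x^2) y'' contributes (n+2)(n+1) a_{n+2} + n(n-1) a_n at x^n.
5 x y'(x) contributes 5 n a_n at x^n.
10 y(x) contributes 10 a_n at x^n.
Matching x^n: (n+2)(n+1) a_{n+2} + (n(n-1) + 5 n + 10) a_n = 0.
Thus a_{n+2} = (-n(n-1) - 5 n - 10) / ((n+1)(n+2)) * a_n.

Check with a_0 = -1, a_1 = 1 (apply the recurrence for n = 0, 1, 2, 3): a_0 = -1, a_1 = 1, a_2 = 5, a_3 = -5/2, a_4 = -55/6, a_5 = 31/8.

a_(n+2) = (-n(n-1) - 5 n - 10) / ((n+1)(n+2)) * a_n; check: a_0 = -1, a_1 = 1, a_2 = 5, a_3 = -5/2, a_4 = -55/6, a_5 = 31/8


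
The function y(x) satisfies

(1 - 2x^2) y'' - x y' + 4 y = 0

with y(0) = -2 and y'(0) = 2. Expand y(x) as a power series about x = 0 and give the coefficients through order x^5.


Ansatz: y(x) = sum_{n>=0} a_n x^n, so y'(x) = sum_{n>=1} n a_n x^(n-1) and y''(x) = sum_{n>=2} n(n-1) a_n x^(n-2).
Substitute into P(x) y'' + Q(x) y' + R(x) y = 0 with P(x) = 1 - 2x^2, Q(x) = -x, R(x) = 4, and match powers of x.
Initial conditions: a_0 = -2, a_1 = 2.
Setting the coefficient of each power of x to zero and solving order by order (substituting the coefficients already found):
  x^0: 2 a_2 + 4 a_0 = 0  ->  2 a_2 = -4 a_0 = 8  ->  a_2 = 4
  x^1: 6 a_3 + 3 a_1 = 0  ->  6 a_3 = -3 a_1 = -6  ->  a_3 = -1
  x^2: 12 a_4 - 2 a_2 = 0  ->  12 a_4 = 2 a_2 = 8  ->  a_4 = 2/3
  x^3: 20 a_5 - 11 a_3 = 0  ->  20 a_5 = 11 a_3 = -11  ->  a_5 = -11/20
Truncated series: y(x) = -2 + 2 x + 4 x^2 - x^3 + (2/3) x^4 - (11/20) x^5 + O(x^6).

a_0 = -2; a_1 = 2; a_2 = 4; a_3 = -1; a_4 = 2/3; a_5 = -11/20


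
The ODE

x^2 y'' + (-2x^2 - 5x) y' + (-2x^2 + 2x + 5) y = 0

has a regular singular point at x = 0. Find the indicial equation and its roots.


Divide by x^2 to reach normal form y'' + P_1(x) y' + P_2(x) y = 0 with P_1(x) = -2 - 5/x and P_2(x) = -2 + 2/x + 5/x^2.
x = 0 is a singular point because the y'-coefficient -2 - 5/x has a pole at x = 0 and the y-coefficient -2 + 2/x + 5/x^2 has a pole at x = 0.
It is a regular singular point because x P_1(x) = p(x) = -2x - 5 and x^2 P_2(x) = q(x) = -2x^2 + 2x + 5 are polynomials, hence analytic at x = 0.
p(0) = -5,  q(0) = 5.
Indicial equation: r(r-1) + p(0) r + q(0) = 0, i.e. r^2 + (p(0) - 1) r + q(0) = 0, i.e. r^2 - 6 r + 5 = 0.
Discriminant: (-6)^2 - 4(5) = 16, so r = (6 ± 4)/2.
Solving: r_1 = 5, r_2 = 1.

indicial: r^2 - 6 r + 5 = 0; roots r_1 = 5, r_2 = 1


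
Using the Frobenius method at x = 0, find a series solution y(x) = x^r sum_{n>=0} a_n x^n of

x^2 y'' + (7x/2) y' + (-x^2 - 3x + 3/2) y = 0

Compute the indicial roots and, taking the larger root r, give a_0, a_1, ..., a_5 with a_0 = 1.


Write in Frobenius form y'' + (p(x)/x) y' + (q(x)/x^2) y = 0:
  p(x) = 7/2,  q(x) = -x^2 - 3x + 3/2.
Indicial equation: r(r-1) + (7/2) r + (3/2) = 0 -> roots r_1 = -1, r_2 = -3/2.
Take r = r_1 = -1. Let y(x) = x^r sum_{n>=0} a_n x^n with a_0 = 1.
Substitute y = x^r sum a_n x^n and match x^{r+n}. The recurrence is
  D(n) a_n - 3 a_{n-1} - 1 a_{n-2} = 0,  where D(n) = (r+n)(r+n-1) + (7/2)(r+n) + (3/2).
  a_n = [3 a_{n-1} + 1 a_{n-2}] / D(n).
Since the indicial polynomial factors as (r - r_1)(r - r_2), D(n) = (r_1 + n - r_1)(r_1 + n - r_2) = n(n + 1/2).
Evaluating step by step (a_0 = 1):
  n = 1: D(1) = 1(1 + 1/2) = 3/2; numerator = 3(1) = 3; a_1 = (3)/(3/2) = 2
  n = 2: D(2) = 2(2 + 1/2) = 5; numerator = 3(2) + 1(1) = 7; a_2 = (7)/(5) = 7/5
  n = 3: D(3) = 3(3 + 1/2) = 21/2; numerator = 3(7/5) + 1(2) = 31/5; a_3 = (31/5)/(21/2) = 62/105
  n = 4: D(4) = 4(4 + 1/2) = 18; numerator = 3(62/105) + 1(7/5) = 111/35; a_4 = (111/35)/(18) = 37/210
  n = 5: D(5) = 5(5 + 1/2) = 55/2; numerator = 3(37/210) + 1(62/105) = 47/42; a_5 = (47/42)/(55/2) = 47/1155

r = -1; a_0 = 1; a_1 = 2; a_2 = 7/5; a_3 = 62/105; a_4 = 37/210; a_5 = 47/1155


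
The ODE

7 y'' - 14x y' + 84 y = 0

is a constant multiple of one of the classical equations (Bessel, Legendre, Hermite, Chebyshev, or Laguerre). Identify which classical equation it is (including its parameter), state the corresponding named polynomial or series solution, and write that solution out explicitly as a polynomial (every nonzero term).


All three coefficients share the factor 7; dividing through by 7 gives  y'' - 2x y' + 12 y = 0.
This matches the Hermite equation y'' - 2x y' + 2n y = 0 with 2n = 12, so n = 6; the polynomial solution is H_6(x).
With y = sum_k a_k x^k, matching x^k gives (k+2)(k+1) a_{k+2} = 2(k - n) a_k = 2(k - 6) a_k. The right side vanishes at k = 6, so the series with the parity of 6 terminates at degree 6.
Standard normalization: leading coefficient of H_n is 2^n, so a_6 = 2^6 = 64. Work downward with a_k = (k+1)(k+2) a_{k+2} / (2(k - n)):
  a_4 = (5)(6)(64) / (2(4 - 6)) = 1920/(-4) = -480
  a_2 = (3)(4)(-480) / (2(2 - 6)) = -5760/(-8) = 720
  a_0 = (1)(2)(720) / (2(0 - 6)) = 1440/(-12) = -120
Hence H_6(x) = 64 x^6 - 480 x^4 + 720 x^2 - 120.

H_6(x); series = 64 x^6 - 480 x^4 + 720 x^2 - 120


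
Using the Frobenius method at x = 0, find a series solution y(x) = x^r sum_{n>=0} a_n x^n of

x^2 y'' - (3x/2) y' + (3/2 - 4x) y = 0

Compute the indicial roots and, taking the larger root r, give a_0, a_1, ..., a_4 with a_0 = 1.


Write in Frobenius form y'' + (p(x)/x) y' + (q(x)/x^2) y = 0:
  p(x) = -3/2,  q(x) = 3/2 - 4x.
Indicial equation: r(r-1) + (-3/2) r + (3/2) = 0 -> roots r_1 = 3/2, r_2 = 1.
Take r = r_1 = 3/2. Let y(x) = x^r sum_{n>=0} a_n x^n with a_0 = 1.
Substitute y = x^r sum a_n x^n and match x^{r+n}. The recurrence is
  D(n) a_n - 4 a_{n-1} = 0,  where D(n) = (r+n)(r+n-1) + (-3/2)(r+n) + (3/2).
  a_n = 4 / D(n) * a_{n-1}.
Since the indicial polynomial factors as (r - r_1)(r - r_2), D(n) = (r_1 + n - r_1)(r_1 + n - r_2) = n(n + 1/2).
Evaluating step by step (a_0 = 1):
  n = 1: D(1) = 1(1 + 1/2) = 3/2; numerator = 4(1) = 4; a_1 = (4)/(3/2) = 8/3
  n = 2: D(2) = 2(2 + 1/2) = 5; numerator = 4(8/3) = 32/3; a_2 = (32/3)/(5) = 32/15
  n = 3: D(3) = 3(3 + 1/2) = 21/2; numerator = 4(32/15) = 128/15; a_3 = (128/15)/(21/2) = 256/315
  n = 4: D(4) = 4(4 + 1/2) = 18; numerator = 4(256/315) = 1024/315; a_4 = (1024/315)/(18) = 512/2835

r = 3/2; a_0 = 1; a_1 = 8/3; a_2 = 32/15; a_3 = 256/315; a_4 = 512/2835


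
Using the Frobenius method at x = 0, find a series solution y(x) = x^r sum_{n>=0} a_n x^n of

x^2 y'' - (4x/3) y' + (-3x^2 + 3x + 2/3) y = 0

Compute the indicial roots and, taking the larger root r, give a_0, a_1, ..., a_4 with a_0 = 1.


Write in Frobenius form y'' + (p(x)/x) y' + (q(x)/x^2) y = 0:
  p(x) = -4/3,  q(x) = -3x^2 + 3x + 2/3.
Indicial equation: r(r-1) + (-4/3) r + (2/3) = 0 -> roots r_1 = 2, r_2 = 1/3.
Take r = r_1 = 2. Let y(x) = x^r sum_{n>=0} a_n x^n with a_0 = 1.
Substitute y = x^r sum a_n x^n and match x^{r+n}. The recurrence is
  D(n) a_n + 3 a_{n-1} - 3 a_{n-2} = 0,  where D(n) = (r+n)(r+n-1) + (-4/3)(r+n) + (2/3).
  a_n = [-3 a_{n-1} + 3 a_{n-2}] / D(n).
Since the indicial polynomial factors as (r - r_1)(r - r_2), D(n) = (r_1 + n - r_1)(r_1 + n - r_2) = n(n + 5/3).
Evaluating step by step (a_0 = 1):
  n = 1: D(1) = 1(1 + 5/3) = 8/3; numerator = -3(1) = -3; a_1 = (-3)/(8/3) = -9/8
  n = 2: D(2) = 2(2 + 5/3) = 22/3; numerator = -3(-9/8) + 3(1) = 51/8; a_2 = (51/8)/(22/3) = 153/176
  n = 3: D(3) = 3(3 + 5/3) = 14; numerator = -3(153/176) + 3(-9/8) = -1053/176; a_3 = (-1053/176)/(14) = -1053/2464
  n = 4: D(4) = 4(4 + 5/3) = 68/3; numerator = -3(-1053/2464) + 3(153/176) = 9585/2464; a_4 = (9585/2464)/(68/3) = 28755/167552

r = 2; a_0 = 1; a_1 = -9/8; a_2 = 153/176; a_3 = -1053/2464; a_4 = 28755/167552


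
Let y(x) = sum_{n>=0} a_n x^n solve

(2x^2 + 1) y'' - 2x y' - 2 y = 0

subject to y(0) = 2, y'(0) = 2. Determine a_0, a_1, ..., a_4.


Ansatz: y(x) = sum_{n>=0} a_n x^n, so y'(x) = sum_{n>=1} n a_n x^(n-1) and y''(x) = sum_{n>=2} n(n-1) a_n x^(n-2).
Substitute into P(x) y'' + Q(x) y' + R(x) y = 0 with P(x) = 2x^2 + 1, Q(x) = -2x, R(x) = -2, and match powers of x.
Initial conditions: a_0 = 2, a_1 = 2.
Setting the coefficient of each power of x to zero and solving order by order (substituting the coefficients already found):
  x^0: 2 a_2 - 2 a_0 = 0  ->  2 a_2 = 2 a_0 = 4  ->  a_2 = 2
  x^1: 6 a_3 - 4 a_1 = 0  ->  6 a_3 = 4 a_1 = 8  ->  a_3 = 4/3
  x^2: 12 a_4 - 2 a_2 = 0  ->  12 a_4 = 2 a_2 = 4  ->  a_4 = 1/3
Truncated series: y(x) = 2 + 2 x + 2 x^2 + (4/3) x^3 + (1/3) x^4 + O(x^5).

a_0 = 2; a_1 = 2; a_2 = 2; a_3 = 4/3; a_4 = 1/3


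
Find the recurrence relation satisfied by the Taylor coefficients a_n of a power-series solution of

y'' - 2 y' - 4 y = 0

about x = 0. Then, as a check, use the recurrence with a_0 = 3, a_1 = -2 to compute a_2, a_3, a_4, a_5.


Substitute y = sum_n a_n x^n.
y''(x) has coefficient (n+2)(n+1) a_{n+2} at x^n;
-2 y'(x) has coefficient -2 (n+1) a_{n+1} at x^n;
-4 y(x) has coefficient -4 a_n at x^n.
Matching x^n: (n+2)(n+1) a_{n+2} - 2 (n+1) a_{n+1} - 4 a_n = 0.
Thus a_{n+2} = [2 (n+1) a_{n+1} + 4 a_n] / ((n+1)(n+2)).

Check with a_0 = 3, a_1 = -2 (apply the recurrence for n = 0, 1, 2, 3): a_0 = 3, a_1 = -2, a_2 = 4, a_3 = 4/3, a_4 = 2, a_5 = 16/15.

a_(n+2) = [2 (n+1) a_(n+1) + 4 a_n] / ((n+1)(n+2)); check: a_0 = 3, a_1 = -2, a_2 = 4, a_3 = 4/3, a_4 = 2, a_5 = 16/15


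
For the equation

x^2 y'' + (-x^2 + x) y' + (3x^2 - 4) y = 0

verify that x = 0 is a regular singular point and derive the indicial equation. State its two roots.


Divide by x^2 to reach normal form y'' + P_1(x) y' + P_2(x) y = 0 with P_1(x) = -1 + 1/x and P_2(x) = 3 - 4/x^2.
x = 0 is a singular point because the y'-coefficient -1 + 1/x has a pole at x = 0 and the y-coefficient 3 - 4/x^2 has a pole at x = 0.
It is a regular singular point because x P_1(x) = p(x) = 1 - x and x^2 P_2(x) = q(x) = 3x^2 - 4 are polynomials, hence analytic at x = 0.
p(0) = 1,  q(0) = -4.
Indicial equation: r(r-1) + p(0) r + q(0) = 0, i.e. r^2 + (p(0) - 1) r + q(0) = 0, i.e. r^2 - 4 = 0.
Discriminant: (0)^2 - 4(-4) = 16, so r = (0 ± 4)/2.
Solving: r_1 = 2, r_2 = -2.

indicial: r^2 - 4 = 0; roots r_1 = 2, r_2 = -2


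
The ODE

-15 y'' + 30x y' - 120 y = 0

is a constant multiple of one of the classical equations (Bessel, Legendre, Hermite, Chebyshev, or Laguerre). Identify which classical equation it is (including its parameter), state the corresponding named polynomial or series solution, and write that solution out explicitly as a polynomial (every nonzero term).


All three coefficients share the factor -15; dividing through by -15 gives  y'' - 2x y' + 8 y = 0.
This matches the Hermite equation y'' - 2x y' + 2n y = 0 with 2n = 8, so n = 4; the polynomial solution is H_4(x).
With y = sum_k a_k x^k, matching x^k gives (k+2)(k+1) a_{k+2} = 2(k - n) a_k = 2(k - 4) a_k. The right side vanishes at k = 4, so the series with the parity of 4 terminates at degree 4.
Standard normalization: leading coefficient of H_n is 2^n, so a_4 = 2^4 = 16. Work downward with a_k = (k+1)(k+2) a_{k+2} / (2(k - n)):
  a_2 = (3)(4)(16) / (2(2 - 4)) = 192/(-4) = -48
  a_0 = (1)(2)(-48) / (2(0 - 4)) = -96/(-8) = 12
Hence H_4(x) = 16 x^4 - 48 x^2 + 12.

H_4(x); series = 16 x^4 - 48 x^2 + 12


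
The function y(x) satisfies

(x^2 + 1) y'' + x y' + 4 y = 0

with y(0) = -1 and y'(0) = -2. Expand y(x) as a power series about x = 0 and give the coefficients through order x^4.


Ansatz: y(x) = sum_{n>=0} a_n x^n, so y'(x) = sum_{n>=1} n a_n x^(n-1) and y''(x) = sum_{n>=2} n(n-1) a_n x^(n-2).
Substitute into P(x) y'' + Q(x) y' + R(x) y = 0 with P(x) = x^2 + 1, Q(x) = x, R(x) = 4, and match powers of x.
Initial conditions: a_0 = -1, a_1 = -2.
Setting the coefficient of each power of x to zero and solving order by order (substituting the coefficients already found):
  x^0: 2 a_2 + 4 a_0 = 0  ->  2 a_2 = -4 a_0 = 4  ->  a_2 = 2
  x^1: 6 a_3 + 5 a_1 = 0  ->  6 a_3 = -5 a_1 = 10  ->  a_3 = 5/3
  x^2: 12 a_4 + 8 a_2 = 0  ->  12 a_4 = -8 a_2 = -16  ->  a_4 = -4/3
Truncated series: y(x) = -1 - 2 x + 2 x^2 + (5/3) x^3 - (4/3) x^4 + O(x^5).

a_0 = -1; a_1 = -2; a_2 = 2; a_3 = 5/3; a_4 = -4/3


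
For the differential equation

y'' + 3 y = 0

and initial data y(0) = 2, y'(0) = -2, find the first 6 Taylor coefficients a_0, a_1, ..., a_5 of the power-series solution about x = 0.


Ansatz: y(x) = sum_{n>=0} a_n x^n, so y'(x) = sum_{n>=1} n a_n x^(n-1) and y''(x) = sum_{n>=2} n(n-1) a_n x^(n-2).
Substitute into P(x) y'' + Q(x) y' + R(x) y = 0 with P(x) = 1, Q(x) = 0, R(x) = 3, and match powers of x.
Initial conditions: a_0 = 2, a_1 = -2.
Setting the coefficient of each power of x to zero and solving order by order (substituting the coefficients already found):
  x^0: 2 a_2 + 3 a_0 = 0  ->  2 a_2 = -3 a_0 = -6  ->  a_2 = -3
  x^1: 6 a_3 + 3 a_1 = 0  ->  6 a_3 = -3 a_1 = 6  ->  a_3 = 1
  x^2: 12 a_4 + 3 a_2 = 0  ->  12 a_4 = -3 a_2 = 9  ->  a_4 = 3/4
  x^3: 20 a_5 + 3 a_3 = 0  ->  20 a_5 = -3 a_3 = -3  ->  a_5 = -3/20
Truncated series: y(x) = 2 - 2 x - 3 x^2 + x^3 + (3/4) x^4 - (3/20) x^5 + O(x^6).

a_0 = 2; a_1 = -2; a_2 = -3; a_3 = 1; a_4 = 3/4; a_5 = -3/20


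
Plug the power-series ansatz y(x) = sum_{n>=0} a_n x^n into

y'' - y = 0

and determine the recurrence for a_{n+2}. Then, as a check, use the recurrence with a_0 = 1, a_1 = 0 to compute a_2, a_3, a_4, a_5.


Substitute y = sum_n a_n x^n into y'' + (const) y = 0.
y''(x) = sum_{n>=0} (n+2)(n+1) a_{n+2} x^n.
The ODE becomes sum_n [(n+2)(n+1) a_{n+2} - 1 a_n] x^n = 0.
Setting each coefficient to zero gives the recurrence:
  (n+2)(n+1) a_{n+2} - 1 a_n = 0,
  a_{n+2} = 1 / ((n+1)(n+2)) a_n.

Check with a_0 = 1, a_1 = 0 (apply the recurrence for n = 0, 1, 2, 3): a_0 = 1, a_1 = 0, a_2 = 1/2, a_3 = 0, a_4 = 1/24, a_5 = 0.

a_{n+2} = 1/((n+1)(n+2)) * a_n; check: a_0 = 1, a_1 = 0, a_2 = 1/2, a_3 = 0, a_4 = 1/24, a_5 = 0


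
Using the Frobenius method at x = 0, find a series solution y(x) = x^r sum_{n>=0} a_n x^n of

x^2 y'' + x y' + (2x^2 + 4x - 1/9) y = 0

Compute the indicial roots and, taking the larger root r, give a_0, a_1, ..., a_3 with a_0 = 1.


Write in Frobenius form y'' + (p(x)/x) y' + (q(x)/x^2) y = 0:
  p(x) = 1,  q(x) = 2x^2 + 4x - 1/9.
Indicial equation: r(r-1) + (1) r + (-1/9) = 0 -> roots r_1 = 1/3, r_2 = -1/3.
Take r = r_1 = 1/3. Let y(x) = x^r sum_{n>=0} a_n x^n with a_0 = 1.
Substitute y = x^r sum a_n x^n and match x^{r+n}. The recurrence is
  D(n) a_n + 4 a_{n-1} + 2 a_{n-2} = 0,  where D(n) = (r+n)(r+n-1) + (1)(r+n) + (-1/9).
  a_n = [-4 a_{n-1} - 2 a_{n-2}] / D(n).
Since the indicial polynomial factors as (r - r_1)(r - r_2), D(n) = (r_1 + n - r_1)(r_1 + n - r_2) = n(n + 2/3).
Evaluating step by step (a_0 = 1):
  n = 1: D(1) = 1(1 + 2/3) = 5/3; numerator = -4(1) = -4; a_1 = (-4)/(5/3) = -12/5
  n = 2: D(2) = 2(2 + 2/3) = 16/3; numerator = -4(-12/5) - 2(1) = 38/5; a_2 = (38/5)/(16/3) = 57/40
  n = 3: D(3) = 3(3 + 2/3) = 11; numerator = -4(57/40) - 2(-12/5) = -9/10; a_3 = (-9/10)/(11) = -9/110

r = 1/3; a_0 = 1; a_1 = -12/5; a_2 = 57/40; a_3 = -9/110


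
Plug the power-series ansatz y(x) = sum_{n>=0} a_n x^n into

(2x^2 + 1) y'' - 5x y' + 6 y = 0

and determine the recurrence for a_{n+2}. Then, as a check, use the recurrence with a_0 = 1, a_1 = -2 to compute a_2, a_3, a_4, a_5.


Substitute y = sum_n a_n x^n.
(1 + 2 x^2) y'' contributes (n+2)(n+1) a_{n+2} + 2 n(n-1) a_n at x^n.
-5 x y'(x) contributes -5 n a_n at x^n.
6 y(x) contributes 6 a_n at x^n.
Matching x^n: (n+2)(n+1) a_{n+2} + (2 n(n-1) - 5 n + 6) a_n = 0.
Thus a_{n+2} = (-2 n(n-1) + 5 n - 6) / ((n+1)(n+2)) * a_n.

Check with a_0 = 1, a_1 = -2 (apply the recurrence for n = 0, 1, 2, 3): a_0 = 1, a_1 = -2, a_2 = -3, a_3 = 1/3, a_4 = 0, a_5 = -1/20.

a_(n+2) = (-2 n(n-1) + 5 n - 6) / ((n+1)(n+2)) * a_n; check: a_0 = 1, a_1 = -2, a_2 = -3, a_3 = 1/3, a_4 = 0, a_5 = -1/20


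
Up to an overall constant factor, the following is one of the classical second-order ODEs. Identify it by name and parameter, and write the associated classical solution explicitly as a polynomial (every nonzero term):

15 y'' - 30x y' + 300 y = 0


All three coefficients share the factor 15; dividing through by 15 gives  y'' - 2x y' + 20 y = 0.
This matches the Hermite equation y'' - 2x y' + 2n y = 0 with 2n = 20, so n = 10; the polynomial solution is H_10(x).
With y = sum_k a_k x^k, matching x^k gives (k+2)(k+1) a_{k+2} = 2(k - n) a_k = 2(k - 10) a_k. The right side vanishes at k = 10, so the series with the parity of 10 terminates at degree 10.
Standard normalization: leading coefficient of H_n is 2^n, so a_10 = 2^10 = 1024. Work downward with a_k = (k+1)(k+2) a_{k+2} / (2(k - n)):
  a_8 = (9)(10)(1024) / (2(8 - 10)) = 92160/(-4) = -23040
  a_6 = (7)(8)(-23040) / (2(6 - 10)) = -1290240/(-8) = 161280
  a_4 = (5)(6)(161280) / (2(4 - 10)) = 4838400/(-12) = -403200
  a_2 = (3)(4)(-403200) / (2(2 - 10)) = -4838400/(-16) = 302400
  a_0 = (1)(2)(302400) / (2(0 - 10)) = 604800/(-20) = -30240
Hence H_10(x) = 1024 x^10 - 23040 x^8 + 161280 x^6 - 403200 x^4 + 302400 x^2 - 30240.

H_10(x); series = 1024 x^10 - 23040 x^8 + 161280 x^6 - 403200 x^4 + 302400 x^2 - 30240
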